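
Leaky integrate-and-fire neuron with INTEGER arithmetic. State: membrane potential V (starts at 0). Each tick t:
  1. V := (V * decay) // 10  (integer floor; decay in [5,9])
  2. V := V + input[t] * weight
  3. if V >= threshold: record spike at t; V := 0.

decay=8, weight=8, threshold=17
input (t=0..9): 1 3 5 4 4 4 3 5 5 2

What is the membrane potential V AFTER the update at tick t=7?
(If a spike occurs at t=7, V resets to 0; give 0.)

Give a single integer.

Answer: 0

Derivation:
t=0: input=1 -> V=8
t=1: input=3 -> V=0 FIRE
t=2: input=5 -> V=0 FIRE
t=3: input=4 -> V=0 FIRE
t=4: input=4 -> V=0 FIRE
t=5: input=4 -> V=0 FIRE
t=6: input=3 -> V=0 FIRE
t=7: input=5 -> V=0 FIRE
t=8: input=5 -> V=0 FIRE
t=9: input=2 -> V=16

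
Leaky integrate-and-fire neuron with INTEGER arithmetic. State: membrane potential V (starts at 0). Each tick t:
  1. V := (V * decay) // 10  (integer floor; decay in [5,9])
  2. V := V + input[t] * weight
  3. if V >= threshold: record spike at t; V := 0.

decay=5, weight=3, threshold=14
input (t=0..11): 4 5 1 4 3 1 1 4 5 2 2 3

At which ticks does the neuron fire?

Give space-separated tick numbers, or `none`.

t=0: input=4 -> V=12
t=1: input=5 -> V=0 FIRE
t=2: input=1 -> V=3
t=3: input=4 -> V=13
t=4: input=3 -> V=0 FIRE
t=5: input=1 -> V=3
t=6: input=1 -> V=4
t=7: input=4 -> V=0 FIRE
t=8: input=5 -> V=0 FIRE
t=9: input=2 -> V=6
t=10: input=2 -> V=9
t=11: input=3 -> V=13

Answer: 1 4 7 8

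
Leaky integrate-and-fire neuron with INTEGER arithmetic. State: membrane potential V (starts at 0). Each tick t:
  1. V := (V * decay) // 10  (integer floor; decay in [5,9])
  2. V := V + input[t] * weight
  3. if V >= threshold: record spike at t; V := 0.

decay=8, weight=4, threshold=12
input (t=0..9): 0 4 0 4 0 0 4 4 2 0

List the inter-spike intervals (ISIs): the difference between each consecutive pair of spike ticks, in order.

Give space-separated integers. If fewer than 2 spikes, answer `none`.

t=0: input=0 -> V=0
t=1: input=4 -> V=0 FIRE
t=2: input=0 -> V=0
t=3: input=4 -> V=0 FIRE
t=4: input=0 -> V=0
t=5: input=0 -> V=0
t=6: input=4 -> V=0 FIRE
t=7: input=4 -> V=0 FIRE
t=8: input=2 -> V=8
t=9: input=0 -> V=6

Answer: 2 3 1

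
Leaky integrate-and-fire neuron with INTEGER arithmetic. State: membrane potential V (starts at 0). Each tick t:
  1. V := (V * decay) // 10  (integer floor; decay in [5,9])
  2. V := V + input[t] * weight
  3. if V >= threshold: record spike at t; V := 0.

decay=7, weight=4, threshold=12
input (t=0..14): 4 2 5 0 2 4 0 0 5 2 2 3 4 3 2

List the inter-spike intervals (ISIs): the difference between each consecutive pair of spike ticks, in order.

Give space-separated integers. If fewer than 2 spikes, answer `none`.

Answer: 2 3 3 2 1 1 1

Derivation:
t=0: input=4 -> V=0 FIRE
t=1: input=2 -> V=8
t=2: input=5 -> V=0 FIRE
t=3: input=0 -> V=0
t=4: input=2 -> V=8
t=5: input=4 -> V=0 FIRE
t=6: input=0 -> V=0
t=7: input=0 -> V=0
t=8: input=5 -> V=0 FIRE
t=9: input=2 -> V=8
t=10: input=2 -> V=0 FIRE
t=11: input=3 -> V=0 FIRE
t=12: input=4 -> V=0 FIRE
t=13: input=3 -> V=0 FIRE
t=14: input=2 -> V=8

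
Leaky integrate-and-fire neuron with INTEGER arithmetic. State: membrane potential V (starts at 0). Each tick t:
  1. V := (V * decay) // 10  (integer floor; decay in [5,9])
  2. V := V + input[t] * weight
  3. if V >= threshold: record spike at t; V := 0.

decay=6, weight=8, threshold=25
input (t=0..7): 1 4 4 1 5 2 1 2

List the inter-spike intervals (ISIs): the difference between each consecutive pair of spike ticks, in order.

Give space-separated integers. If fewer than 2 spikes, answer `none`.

Answer: 1 2 3

Derivation:
t=0: input=1 -> V=8
t=1: input=4 -> V=0 FIRE
t=2: input=4 -> V=0 FIRE
t=3: input=1 -> V=8
t=4: input=5 -> V=0 FIRE
t=5: input=2 -> V=16
t=6: input=1 -> V=17
t=7: input=2 -> V=0 FIRE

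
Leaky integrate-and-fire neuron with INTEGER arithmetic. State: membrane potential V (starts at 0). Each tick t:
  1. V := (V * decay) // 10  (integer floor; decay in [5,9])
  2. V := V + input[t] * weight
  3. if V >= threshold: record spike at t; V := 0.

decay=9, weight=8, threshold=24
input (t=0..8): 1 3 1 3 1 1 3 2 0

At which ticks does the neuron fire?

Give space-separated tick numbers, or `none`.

t=0: input=1 -> V=8
t=1: input=3 -> V=0 FIRE
t=2: input=1 -> V=8
t=3: input=3 -> V=0 FIRE
t=4: input=1 -> V=8
t=5: input=1 -> V=15
t=6: input=3 -> V=0 FIRE
t=7: input=2 -> V=16
t=8: input=0 -> V=14

Answer: 1 3 6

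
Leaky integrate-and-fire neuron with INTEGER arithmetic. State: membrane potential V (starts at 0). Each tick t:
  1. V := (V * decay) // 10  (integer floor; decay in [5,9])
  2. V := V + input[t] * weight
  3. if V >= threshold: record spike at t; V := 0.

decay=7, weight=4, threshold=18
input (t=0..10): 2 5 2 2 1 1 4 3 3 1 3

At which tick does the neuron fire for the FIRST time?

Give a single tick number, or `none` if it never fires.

t=0: input=2 -> V=8
t=1: input=5 -> V=0 FIRE
t=2: input=2 -> V=8
t=3: input=2 -> V=13
t=4: input=1 -> V=13
t=5: input=1 -> V=13
t=6: input=4 -> V=0 FIRE
t=7: input=3 -> V=12
t=8: input=3 -> V=0 FIRE
t=9: input=1 -> V=4
t=10: input=3 -> V=14

Answer: 1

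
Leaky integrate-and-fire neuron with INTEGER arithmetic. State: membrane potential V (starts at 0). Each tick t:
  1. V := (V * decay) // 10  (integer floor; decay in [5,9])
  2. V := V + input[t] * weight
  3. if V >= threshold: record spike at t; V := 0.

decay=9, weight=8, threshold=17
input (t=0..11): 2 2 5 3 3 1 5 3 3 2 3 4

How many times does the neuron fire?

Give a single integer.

Answer: 9

Derivation:
t=0: input=2 -> V=16
t=1: input=2 -> V=0 FIRE
t=2: input=5 -> V=0 FIRE
t=3: input=3 -> V=0 FIRE
t=4: input=3 -> V=0 FIRE
t=5: input=1 -> V=8
t=6: input=5 -> V=0 FIRE
t=7: input=3 -> V=0 FIRE
t=8: input=3 -> V=0 FIRE
t=9: input=2 -> V=16
t=10: input=3 -> V=0 FIRE
t=11: input=4 -> V=0 FIRE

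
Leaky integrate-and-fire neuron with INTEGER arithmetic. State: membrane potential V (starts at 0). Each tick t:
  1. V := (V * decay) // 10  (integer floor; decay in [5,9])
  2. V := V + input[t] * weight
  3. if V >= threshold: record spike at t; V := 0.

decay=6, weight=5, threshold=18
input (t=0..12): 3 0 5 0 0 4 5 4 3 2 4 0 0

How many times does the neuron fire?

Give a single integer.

Answer: 6

Derivation:
t=0: input=3 -> V=15
t=1: input=0 -> V=9
t=2: input=5 -> V=0 FIRE
t=3: input=0 -> V=0
t=4: input=0 -> V=0
t=5: input=4 -> V=0 FIRE
t=6: input=5 -> V=0 FIRE
t=7: input=4 -> V=0 FIRE
t=8: input=3 -> V=15
t=9: input=2 -> V=0 FIRE
t=10: input=4 -> V=0 FIRE
t=11: input=0 -> V=0
t=12: input=0 -> V=0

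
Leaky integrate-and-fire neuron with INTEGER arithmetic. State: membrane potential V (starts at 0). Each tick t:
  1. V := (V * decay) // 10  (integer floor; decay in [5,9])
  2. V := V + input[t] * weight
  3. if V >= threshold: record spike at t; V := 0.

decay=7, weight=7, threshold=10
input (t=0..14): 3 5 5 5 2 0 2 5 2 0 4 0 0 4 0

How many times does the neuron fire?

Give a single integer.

t=0: input=3 -> V=0 FIRE
t=1: input=5 -> V=0 FIRE
t=2: input=5 -> V=0 FIRE
t=3: input=5 -> V=0 FIRE
t=4: input=2 -> V=0 FIRE
t=5: input=0 -> V=0
t=6: input=2 -> V=0 FIRE
t=7: input=5 -> V=0 FIRE
t=8: input=2 -> V=0 FIRE
t=9: input=0 -> V=0
t=10: input=4 -> V=0 FIRE
t=11: input=0 -> V=0
t=12: input=0 -> V=0
t=13: input=4 -> V=0 FIRE
t=14: input=0 -> V=0

Answer: 10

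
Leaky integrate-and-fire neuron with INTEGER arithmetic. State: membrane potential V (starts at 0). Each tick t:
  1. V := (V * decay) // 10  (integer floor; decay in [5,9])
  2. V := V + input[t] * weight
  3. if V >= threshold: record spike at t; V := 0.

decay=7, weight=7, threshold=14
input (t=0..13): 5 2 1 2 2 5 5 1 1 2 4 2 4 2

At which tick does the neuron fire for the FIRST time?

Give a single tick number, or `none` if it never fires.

Answer: 0

Derivation:
t=0: input=5 -> V=0 FIRE
t=1: input=2 -> V=0 FIRE
t=2: input=1 -> V=7
t=3: input=2 -> V=0 FIRE
t=4: input=2 -> V=0 FIRE
t=5: input=5 -> V=0 FIRE
t=6: input=5 -> V=0 FIRE
t=7: input=1 -> V=7
t=8: input=1 -> V=11
t=9: input=2 -> V=0 FIRE
t=10: input=4 -> V=0 FIRE
t=11: input=2 -> V=0 FIRE
t=12: input=4 -> V=0 FIRE
t=13: input=2 -> V=0 FIRE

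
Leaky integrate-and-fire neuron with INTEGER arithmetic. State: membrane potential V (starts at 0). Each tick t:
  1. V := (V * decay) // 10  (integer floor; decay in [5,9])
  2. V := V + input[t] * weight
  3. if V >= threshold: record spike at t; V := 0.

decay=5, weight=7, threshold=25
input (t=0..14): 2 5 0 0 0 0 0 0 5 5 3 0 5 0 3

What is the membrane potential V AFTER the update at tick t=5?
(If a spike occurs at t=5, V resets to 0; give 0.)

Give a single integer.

Answer: 0

Derivation:
t=0: input=2 -> V=14
t=1: input=5 -> V=0 FIRE
t=2: input=0 -> V=0
t=3: input=0 -> V=0
t=4: input=0 -> V=0
t=5: input=0 -> V=0
t=6: input=0 -> V=0
t=7: input=0 -> V=0
t=8: input=5 -> V=0 FIRE
t=9: input=5 -> V=0 FIRE
t=10: input=3 -> V=21
t=11: input=0 -> V=10
t=12: input=5 -> V=0 FIRE
t=13: input=0 -> V=0
t=14: input=3 -> V=21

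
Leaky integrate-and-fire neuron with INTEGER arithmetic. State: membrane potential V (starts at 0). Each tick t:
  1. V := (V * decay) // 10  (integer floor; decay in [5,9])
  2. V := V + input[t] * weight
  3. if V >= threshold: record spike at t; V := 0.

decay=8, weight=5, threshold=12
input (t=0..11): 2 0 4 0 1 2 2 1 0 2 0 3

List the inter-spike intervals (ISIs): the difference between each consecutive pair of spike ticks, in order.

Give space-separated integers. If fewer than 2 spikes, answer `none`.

Answer: 3 2 4

Derivation:
t=0: input=2 -> V=10
t=1: input=0 -> V=8
t=2: input=4 -> V=0 FIRE
t=3: input=0 -> V=0
t=4: input=1 -> V=5
t=5: input=2 -> V=0 FIRE
t=6: input=2 -> V=10
t=7: input=1 -> V=0 FIRE
t=8: input=0 -> V=0
t=9: input=2 -> V=10
t=10: input=0 -> V=8
t=11: input=3 -> V=0 FIRE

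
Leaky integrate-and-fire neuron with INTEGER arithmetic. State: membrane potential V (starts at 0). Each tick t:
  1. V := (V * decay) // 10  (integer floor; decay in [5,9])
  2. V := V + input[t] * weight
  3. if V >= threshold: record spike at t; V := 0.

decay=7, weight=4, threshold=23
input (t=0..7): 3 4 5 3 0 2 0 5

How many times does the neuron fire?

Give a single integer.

t=0: input=3 -> V=12
t=1: input=4 -> V=0 FIRE
t=2: input=5 -> V=20
t=3: input=3 -> V=0 FIRE
t=4: input=0 -> V=0
t=5: input=2 -> V=8
t=6: input=0 -> V=5
t=7: input=5 -> V=0 FIRE

Answer: 3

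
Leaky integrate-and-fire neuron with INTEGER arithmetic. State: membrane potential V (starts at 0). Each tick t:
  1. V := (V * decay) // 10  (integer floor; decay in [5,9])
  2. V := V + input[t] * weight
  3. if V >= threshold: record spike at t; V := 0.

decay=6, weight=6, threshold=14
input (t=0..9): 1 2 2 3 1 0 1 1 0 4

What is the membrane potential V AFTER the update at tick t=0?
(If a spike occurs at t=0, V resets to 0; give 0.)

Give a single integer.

t=0: input=1 -> V=6
t=1: input=2 -> V=0 FIRE
t=2: input=2 -> V=12
t=3: input=3 -> V=0 FIRE
t=4: input=1 -> V=6
t=5: input=0 -> V=3
t=6: input=1 -> V=7
t=7: input=1 -> V=10
t=8: input=0 -> V=6
t=9: input=4 -> V=0 FIRE

Answer: 6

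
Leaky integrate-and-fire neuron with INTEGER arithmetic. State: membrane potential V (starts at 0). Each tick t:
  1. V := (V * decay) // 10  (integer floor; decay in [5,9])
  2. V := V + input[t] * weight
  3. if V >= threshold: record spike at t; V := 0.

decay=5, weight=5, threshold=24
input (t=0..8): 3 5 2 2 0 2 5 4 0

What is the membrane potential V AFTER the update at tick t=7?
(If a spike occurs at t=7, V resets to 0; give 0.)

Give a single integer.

Answer: 20

Derivation:
t=0: input=3 -> V=15
t=1: input=5 -> V=0 FIRE
t=2: input=2 -> V=10
t=3: input=2 -> V=15
t=4: input=0 -> V=7
t=5: input=2 -> V=13
t=6: input=5 -> V=0 FIRE
t=7: input=4 -> V=20
t=8: input=0 -> V=10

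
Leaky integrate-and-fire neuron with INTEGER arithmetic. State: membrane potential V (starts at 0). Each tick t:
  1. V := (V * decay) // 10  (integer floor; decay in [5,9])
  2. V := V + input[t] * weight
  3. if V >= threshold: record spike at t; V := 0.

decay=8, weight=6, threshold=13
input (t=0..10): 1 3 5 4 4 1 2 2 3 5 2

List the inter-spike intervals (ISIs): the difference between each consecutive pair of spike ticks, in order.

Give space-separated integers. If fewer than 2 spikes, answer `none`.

Answer: 1 1 1 2 2 1

Derivation:
t=0: input=1 -> V=6
t=1: input=3 -> V=0 FIRE
t=2: input=5 -> V=0 FIRE
t=3: input=4 -> V=0 FIRE
t=4: input=4 -> V=0 FIRE
t=5: input=1 -> V=6
t=6: input=2 -> V=0 FIRE
t=7: input=2 -> V=12
t=8: input=3 -> V=0 FIRE
t=9: input=5 -> V=0 FIRE
t=10: input=2 -> V=12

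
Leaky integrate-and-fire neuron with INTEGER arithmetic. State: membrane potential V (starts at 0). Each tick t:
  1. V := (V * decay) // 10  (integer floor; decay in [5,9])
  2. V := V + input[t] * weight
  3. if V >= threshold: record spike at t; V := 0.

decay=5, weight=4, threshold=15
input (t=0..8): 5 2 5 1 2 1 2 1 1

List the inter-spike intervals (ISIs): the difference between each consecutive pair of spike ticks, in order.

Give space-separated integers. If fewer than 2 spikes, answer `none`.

Answer: 2

Derivation:
t=0: input=5 -> V=0 FIRE
t=1: input=2 -> V=8
t=2: input=5 -> V=0 FIRE
t=3: input=1 -> V=4
t=4: input=2 -> V=10
t=5: input=1 -> V=9
t=6: input=2 -> V=12
t=7: input=1 -> V=10
t=8: input=1 -> V=9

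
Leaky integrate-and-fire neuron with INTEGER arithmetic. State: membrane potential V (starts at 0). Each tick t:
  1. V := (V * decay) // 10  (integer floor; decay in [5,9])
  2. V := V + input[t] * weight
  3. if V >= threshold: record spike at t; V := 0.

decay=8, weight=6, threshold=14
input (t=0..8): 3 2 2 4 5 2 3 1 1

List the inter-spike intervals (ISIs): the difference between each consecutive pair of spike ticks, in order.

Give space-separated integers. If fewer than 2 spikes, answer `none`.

t=0: input=3 -> V=0 FIRE
t=1: input=2 -> V=12
t=2: input=2 -> V=0 FIRE
t=3: input=4 -> V=0 FIRE
t=4: input=5 -> V=0 FIRE
t=5: input=2 -> V=12
t=6: input=3 -> V=0 FIRE
t=7: input=1 -> V=6
t=8: input=1 -> V=10

Answer: 2 1 1 2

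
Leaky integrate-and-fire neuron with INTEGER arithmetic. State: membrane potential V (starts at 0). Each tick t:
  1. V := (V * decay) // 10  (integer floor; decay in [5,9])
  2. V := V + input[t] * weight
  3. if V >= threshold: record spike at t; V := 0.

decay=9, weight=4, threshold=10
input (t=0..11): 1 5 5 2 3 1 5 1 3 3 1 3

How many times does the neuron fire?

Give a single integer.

Answer: 7

Derivation:
t=0: input=1 -> V=4
t=1: input=5 -> V=0 FIRE
t=2: input=5 -> V=0 FIRE
t=3: input=2 -> V=8
t=4: input=3 -> V=0 FIRE
t=5: input=1 -> V=4
t=6: input=5 -> V=0 FIRE
t=7: input=1 -> V=4
t=8: input=3 -> V=0 FIRE
t=9: input=3 -> V=0 FIRE
t=10: input=1 -> V=4
t=11: input=3 -> V=0 FIRE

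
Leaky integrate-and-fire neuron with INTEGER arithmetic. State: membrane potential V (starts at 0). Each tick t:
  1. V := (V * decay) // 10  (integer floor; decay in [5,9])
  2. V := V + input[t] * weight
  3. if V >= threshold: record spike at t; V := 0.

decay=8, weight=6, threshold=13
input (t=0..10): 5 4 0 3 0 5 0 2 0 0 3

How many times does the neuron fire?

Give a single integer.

t=0: input=5 -> V=0 FIRE
t=1: input=4 -> V=0 FIRE
t=2: input=0 -> V=0
t=3: input=3 -> V=0 FIRE
t=4: input=0 -> V=0
t=5: input=5 -> V=0 FIRE
t=6: input=0 -> V=0
t=7: input=2 -> V=12
t=8: input=0 -> V=9
t=9: input=0 -> V=7
t=10: input=3 -> V=0 FIRE

Answer: 5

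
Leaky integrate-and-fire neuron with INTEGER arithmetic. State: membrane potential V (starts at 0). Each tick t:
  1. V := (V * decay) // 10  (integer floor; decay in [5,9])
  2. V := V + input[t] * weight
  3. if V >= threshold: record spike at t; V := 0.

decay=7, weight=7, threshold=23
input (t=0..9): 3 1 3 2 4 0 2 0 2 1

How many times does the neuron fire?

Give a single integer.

t=0: input=3 -> V=21
t=1: input=1 -> V=21
t=2: input=3 -> V=0 FIRE
t=3: input=2 -> V=14
t=4: input=4 -> V=0 FIRE
t=5: input=0 -> V=0
t=6: input=2 -> V=14
t=7: input=0 -> V=9
t=8: input=2 -> V=20
t=9: input=1 -> V=21

Answer: 2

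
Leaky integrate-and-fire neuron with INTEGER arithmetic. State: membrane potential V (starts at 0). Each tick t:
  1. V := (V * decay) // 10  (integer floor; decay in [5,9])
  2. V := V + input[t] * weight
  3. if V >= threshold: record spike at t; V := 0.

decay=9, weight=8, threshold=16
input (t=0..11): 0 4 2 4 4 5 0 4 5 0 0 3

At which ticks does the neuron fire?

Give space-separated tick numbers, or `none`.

t=0: input=0 -> V=0
t=1: input=4 -> V=0 FIRE
t=2: input=2 -> V=0 FIRE
t=3: input=4 -> V=0 FIRE
t=4: input=4 -> V=0 FIRE
t=5: input=5 -> V=0 FIRE
t=6: input=0 -> V=0
t=7: input=4 -> V=0 FIRE
t=8: input=5 -> V=0 FIRE
t=9: input=0 -> V=0
t=10: input=0 -> V=0
t=11: input=3 -> V=0 FIRE

Answer: 1 2 3 4 5 7 8 11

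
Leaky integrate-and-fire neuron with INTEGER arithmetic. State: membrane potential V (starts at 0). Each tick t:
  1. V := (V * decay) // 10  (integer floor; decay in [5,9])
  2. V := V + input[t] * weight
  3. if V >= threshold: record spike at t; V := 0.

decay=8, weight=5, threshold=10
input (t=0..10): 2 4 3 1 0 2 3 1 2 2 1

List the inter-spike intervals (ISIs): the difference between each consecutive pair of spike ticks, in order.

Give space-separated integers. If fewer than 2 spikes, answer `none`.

Answer: 1 1 3 1 2 1

Derivation:
t=0: input=2 -> V=0 FIRE
t=1: input=4 -> V=0 FIRE
t=2: input=3 -> V=0 FIRE
t=3: input=1 -> V=5
t=4: input=0 -> V=4
t=5: input=2 -> V=0 FIRE
t=6: input=3 -> V=0 FIRE
t=7: input=1 -> V=5
t=8: input=2 -> V=0 FIRE
t=9: input=2 -> V=0 FIRE
t=10: input=1 -> V=5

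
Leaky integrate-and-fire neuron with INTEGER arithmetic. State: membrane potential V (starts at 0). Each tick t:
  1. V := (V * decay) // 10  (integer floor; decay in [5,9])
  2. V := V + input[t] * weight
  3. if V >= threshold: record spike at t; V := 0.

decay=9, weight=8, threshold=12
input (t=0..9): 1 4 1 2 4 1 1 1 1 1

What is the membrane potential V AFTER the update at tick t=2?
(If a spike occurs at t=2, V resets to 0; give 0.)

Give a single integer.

t=0: input=1 -> V=8
t=1: input=4 -> V=0 FIRE
t=2: input=1 -> V=8
t=3: input=2 -> V=0 FIRE
t=4: input=4 -> V=0 FIRE
t=5: input=1 -> V=8
t=6: input=1 -> V=0 FIRE
t=7: input=1 -> V=8
t=8: input=1 -> V=0 FIRE
t=9: input=1 -> V=8

Answer: 8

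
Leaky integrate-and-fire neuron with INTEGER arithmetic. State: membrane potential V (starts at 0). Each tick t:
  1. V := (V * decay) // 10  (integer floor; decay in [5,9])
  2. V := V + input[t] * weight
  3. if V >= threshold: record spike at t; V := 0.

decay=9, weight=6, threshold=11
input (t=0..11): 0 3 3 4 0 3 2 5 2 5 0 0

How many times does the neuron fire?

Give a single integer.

Answer: 8

Derivation:
t=0: input=0 -> V=0
t=1: input=3 -> V=0 FIRE
t=2: input=3 -> V=0 FIRE
t=3: input=4 -> V=0 FIRE
t=4: input=0 -> V=0
t=5: input=3 -> V=0 FIRE
t=6: input=2 -> V=0 FIRE
t=7: input=5 -> V=0 FIRE
t=8: input=2 -> V=0 FIRE
t=9: input=5 -> V=0 FIRE
t=10: input=0 -> V=0
t=11: input=0 -> V=0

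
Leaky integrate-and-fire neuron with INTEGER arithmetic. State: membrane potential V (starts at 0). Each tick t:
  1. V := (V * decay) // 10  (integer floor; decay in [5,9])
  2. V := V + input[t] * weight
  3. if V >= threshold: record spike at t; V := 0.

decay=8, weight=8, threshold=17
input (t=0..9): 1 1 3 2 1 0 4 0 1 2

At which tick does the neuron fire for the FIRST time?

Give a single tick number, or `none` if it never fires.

Answer: 2

Derivation:
t=0: input=1 -> V=8
t=1: input=1 -> V=14
t=2: input=3 -> V=0 FIRE
t=3: input=2 -> V=16
t=4: input=1 -> V=0 FIRE
t=5: input=0 -> V=0
t=6: input=4 -> V=0 FIRE
t=7: input=0 -> V=0
t=8: input=1 -> V=8
t=9: input=2 -> V=0 FIRE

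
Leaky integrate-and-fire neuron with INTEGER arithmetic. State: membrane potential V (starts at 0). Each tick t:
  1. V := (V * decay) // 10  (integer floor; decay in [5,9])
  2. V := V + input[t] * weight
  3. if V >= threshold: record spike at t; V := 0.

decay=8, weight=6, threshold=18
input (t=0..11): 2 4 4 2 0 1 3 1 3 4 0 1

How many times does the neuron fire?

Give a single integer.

Answer: 5

Derivation:
t=0: input=2 -> V=12
t=1: input=4 -> V=0 FIRE
t=2: input=4 -> V=0 FIRE
t=3: input=2 -> V=12
t=4: input=0 -> V=9
t=5: input=1 -> V=13
t=6: input=3 -> V=0 FIRE
t=7: input=1 -> V=6
t=8: input=3 -> V=0 FIRE
t=9: input=4 -> V=0 FIRE
t=10: input=0 -> V=0
t=11: input=1 -> V=6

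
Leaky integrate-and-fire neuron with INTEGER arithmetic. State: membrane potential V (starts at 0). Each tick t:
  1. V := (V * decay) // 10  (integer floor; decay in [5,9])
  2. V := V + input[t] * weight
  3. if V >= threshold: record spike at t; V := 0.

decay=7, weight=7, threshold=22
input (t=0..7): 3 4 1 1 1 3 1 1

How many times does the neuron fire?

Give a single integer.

Answer: 2

Derivation:
t=0: input=3 -> V=21
t=1: input=4 -> V=0 FIRE
t=2: input=1 -> V=7
t=3: input=1 -> V=11
t=4: input=1 -> V=14
t=5: input=3 -> V=0 FIRE
t=6: input=1 -> V=7
t=7: input=1 -> V=11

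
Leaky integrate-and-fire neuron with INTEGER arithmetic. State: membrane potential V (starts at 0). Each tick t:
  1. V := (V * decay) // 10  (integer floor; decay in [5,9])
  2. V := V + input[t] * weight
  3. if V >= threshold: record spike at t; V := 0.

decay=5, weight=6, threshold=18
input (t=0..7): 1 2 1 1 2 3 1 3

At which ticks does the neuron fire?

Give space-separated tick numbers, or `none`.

t=0: input=1 -> V=6
t=1: input=2 -> V=15
t=2: input=1 -> V=13
t=3: input=1 -> V=12
t=4: input=2 -> V=0 FIRE
t=5: input=3 -> V=0 FIRE
t=6: input=1 -> V=6
t=7: input=3 -> V=0 FIRE

Answer: 4 5 7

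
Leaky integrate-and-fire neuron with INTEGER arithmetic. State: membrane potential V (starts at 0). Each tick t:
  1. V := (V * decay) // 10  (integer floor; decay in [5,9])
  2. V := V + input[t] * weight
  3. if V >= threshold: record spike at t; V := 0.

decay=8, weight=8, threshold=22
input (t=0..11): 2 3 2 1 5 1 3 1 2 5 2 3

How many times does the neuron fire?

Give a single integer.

Answer: 6

Derivation:
t=0: input=2 -> V=16
t=1: input=3 -> V=0 FIRE
t=2: input=2 -> V=16
t=3: input=1 -> V=20
t=4: input=5 -> V=0 FIRE
t=5: input=1 -> V=8
t=6: input=3 -> V=0 FIRE
t=7: input=1 -> V=8
t=8: input=2 -> V=0 FIRE
t=9: input=5 -> V=0 FIRE
t=10: input=2 -> V=16
t=11: input=3 -> V=0 FIRE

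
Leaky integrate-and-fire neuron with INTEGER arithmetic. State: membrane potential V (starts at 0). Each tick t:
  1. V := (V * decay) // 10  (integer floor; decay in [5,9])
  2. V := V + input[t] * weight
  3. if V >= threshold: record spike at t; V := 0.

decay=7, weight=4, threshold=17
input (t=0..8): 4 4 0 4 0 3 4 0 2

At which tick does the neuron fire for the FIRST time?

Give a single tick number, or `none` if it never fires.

Answer: 1

Derivation:
t=0: input=4 -> V=16
t=1: input=4 -> V=0 FIRE
t=2: input=0 -> V=0
t=3: input=4 -> V=16
t=4: input=0 -> V=11
t=5: input=3 -> V=0 FIRE
t=6: input=4 -> V=16
t=7: input=0 -> V=11
t=8: input=2 -> V=15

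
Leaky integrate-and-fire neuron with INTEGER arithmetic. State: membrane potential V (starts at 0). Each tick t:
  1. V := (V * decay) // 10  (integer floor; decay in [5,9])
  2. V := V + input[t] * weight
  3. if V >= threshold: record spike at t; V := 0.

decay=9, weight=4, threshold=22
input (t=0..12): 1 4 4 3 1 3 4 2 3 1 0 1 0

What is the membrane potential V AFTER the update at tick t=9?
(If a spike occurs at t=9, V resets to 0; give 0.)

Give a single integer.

Answer: 14

Derivation:
t=0: input=1 -> V=4
t=1: input=4 -> V=19
t=2: input=4 -> V=0 FIRE
t=3: input=3 -> V=12
t=4: input=1 -> V=14
t=5: input=3 -> V=0 FIRE
t=6: input=4 -> V=16
t=7: input=2 -> V=0 FIRE
t=8: input=3 -> V=12
t=9: input=1 -> V=14
t=10: input=0 -> V=12
t=11: input=1 -> V=14
t=12: input=0 -> V=12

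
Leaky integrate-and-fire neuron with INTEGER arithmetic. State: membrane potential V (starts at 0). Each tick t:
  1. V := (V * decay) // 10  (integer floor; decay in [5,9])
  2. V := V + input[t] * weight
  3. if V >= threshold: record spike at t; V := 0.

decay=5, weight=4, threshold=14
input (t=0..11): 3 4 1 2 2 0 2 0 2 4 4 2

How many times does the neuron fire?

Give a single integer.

t=0: input=3 -> V=12
t=1: input=4 -> V=0 FIRE
t=2: input=1 -> V=4
t=3: input=2 -> V=10
t=4: input=2 -> V=13
t=5: input=0 -> V=6
t=6: input=2 -> V=11
t=7: input=0 -> V=5
t=8: input=2 -> V=10
t=9: input=4 -> V=0 FIRE
t=10: input=4 -> V=0 FIRE
t=11: input=2 -> V=8

Answer: 3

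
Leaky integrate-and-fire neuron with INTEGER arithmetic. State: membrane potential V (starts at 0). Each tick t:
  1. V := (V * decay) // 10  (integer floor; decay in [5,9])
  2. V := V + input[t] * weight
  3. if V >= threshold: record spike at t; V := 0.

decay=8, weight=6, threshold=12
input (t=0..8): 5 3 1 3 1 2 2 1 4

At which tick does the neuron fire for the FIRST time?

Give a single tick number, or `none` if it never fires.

Answer: 0

Derivation:
t=0: input=5 -> V=0 FIRE
t=1: input=3 -> V=0 FIRE
t=2: input=1 -> V=6
t=3: input=3 -> V=0 FIRE
t=4: input=1 -> V=6
t=5: input=2 -> V=0 FIRE
t=6: input=2 -> V=0 FIRE
t=7: input=1 -> V=6
t=8: input=4 -> V=0 FIRE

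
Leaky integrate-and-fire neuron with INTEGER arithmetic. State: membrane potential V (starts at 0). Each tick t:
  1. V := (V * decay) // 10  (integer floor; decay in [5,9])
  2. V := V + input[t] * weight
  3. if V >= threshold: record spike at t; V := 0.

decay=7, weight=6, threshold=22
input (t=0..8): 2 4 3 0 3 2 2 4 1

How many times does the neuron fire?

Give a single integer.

t=0: input=2 -> V=12
t=1: input=4 -> V=0 FIRE
t=2: input=3 -> V=18
t=3: input=0 -> V=12
t=4: input=3 -> V=0 FIRE
t=5: input=2 -> V=12
t=6: input=2 -> V=20
t=7: input=4 -> V=0 FIRE
t=8: input=1 -> V=6

Answer: 3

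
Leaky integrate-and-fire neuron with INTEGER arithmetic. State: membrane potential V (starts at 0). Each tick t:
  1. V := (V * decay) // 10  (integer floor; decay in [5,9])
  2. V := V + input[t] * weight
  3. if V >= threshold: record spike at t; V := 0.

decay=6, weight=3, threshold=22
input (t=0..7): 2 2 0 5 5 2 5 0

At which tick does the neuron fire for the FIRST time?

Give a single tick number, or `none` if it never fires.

Answer: 4

Derivation:
t=0: input=2 -> V=6
t=1: input=2 -> V=9
t=2: input=0 -> V=5
t=3: input=5 -> V=18
t=4: input=5 -> V=0 FIRE
t=5: input=2 -> V=6
t=6: input=5 -> V=18
t=7: input=0 -> V=10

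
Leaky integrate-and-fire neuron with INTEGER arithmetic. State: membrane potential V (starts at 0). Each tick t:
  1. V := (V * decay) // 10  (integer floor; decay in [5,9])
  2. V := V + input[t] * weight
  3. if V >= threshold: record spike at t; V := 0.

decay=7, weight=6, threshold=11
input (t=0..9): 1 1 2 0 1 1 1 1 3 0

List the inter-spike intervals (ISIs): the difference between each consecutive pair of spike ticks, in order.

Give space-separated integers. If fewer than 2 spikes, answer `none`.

t=0: input=1 -> V=6
t=1: input=1 -> V=10
t=2: input=2 -> V=0 FIRE
t=3: input=0 -> V=0
t=4: input=1 -> V=6
t=5: input=1 -> V=10
t=6: input=1 -> V=0 FIRE
t=7: input=1 -> V=6
t=8: input=3 -> V=0 FIRE
t=9: input=0 -> V=0

Answer: 4 2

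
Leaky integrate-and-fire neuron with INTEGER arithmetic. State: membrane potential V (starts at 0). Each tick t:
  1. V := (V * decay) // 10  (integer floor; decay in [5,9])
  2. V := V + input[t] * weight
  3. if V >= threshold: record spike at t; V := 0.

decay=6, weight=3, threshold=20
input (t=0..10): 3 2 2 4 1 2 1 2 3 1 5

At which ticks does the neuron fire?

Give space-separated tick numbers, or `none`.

t=0: input=3 -> V=9
t=1: input=2 -> V=11
t=2: input=2 -> V=12
t=3: input=4 -> V=19
t=4: input=1 -> V=14
t=5: input=2 -> V=14
t=6: input=1 -> V=11
t=7: input=2 -> V=12
t=8: input=3 -> V=16
t=9: input=1 -> V=12
t=10: input=5 -> V=0 FIRE

Answer: 10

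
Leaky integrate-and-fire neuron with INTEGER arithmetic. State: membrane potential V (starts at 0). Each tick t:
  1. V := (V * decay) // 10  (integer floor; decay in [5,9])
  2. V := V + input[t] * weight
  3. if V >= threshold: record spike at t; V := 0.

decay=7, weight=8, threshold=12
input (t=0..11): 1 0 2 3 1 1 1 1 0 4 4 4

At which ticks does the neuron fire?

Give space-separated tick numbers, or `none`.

t=0: input=1 -> V=8
t=1: input=0 -> V=5
t=2: input=2 -> V=0 FIRE
t=3: input=3 -> V=0 FIRE
t=4: input=1 -> V=8
t=5: input=1 -> V=0 FIRE
t=6: input=1 -> V=8
t=7: input=1 -> V=0 FIRE
t=8: input=0 -> V=0
t=9: input=4 -> V=0 FIRE
t=10: input=4 -> V=0 FIRE
t=11: input=4 -> V=0 FIRE

Answer: 2 3 5 7 9 10 11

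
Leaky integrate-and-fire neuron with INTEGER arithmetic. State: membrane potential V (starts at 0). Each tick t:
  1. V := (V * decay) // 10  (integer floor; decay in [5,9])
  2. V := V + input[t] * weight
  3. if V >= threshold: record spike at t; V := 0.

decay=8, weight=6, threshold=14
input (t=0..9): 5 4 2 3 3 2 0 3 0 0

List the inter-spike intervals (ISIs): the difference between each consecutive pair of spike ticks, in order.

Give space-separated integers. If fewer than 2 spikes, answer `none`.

Answer: 1 2 1 3

Derivation:
t=0: input=5 -> V=0 FIRE
t=1: input=4 -> V=0 FIRE
t=2: input=2 -> V=12
t=3: input=3 -> V=0 FIRE
t=4: input=3 -> V=0 FIRE
t=5: input=2 -> V=12
t=6: input=0 -> V=9
t=7: input=3 -> V=0 FIRE
t=8: input=0 -> V=0
t=9: input=0 -> V=0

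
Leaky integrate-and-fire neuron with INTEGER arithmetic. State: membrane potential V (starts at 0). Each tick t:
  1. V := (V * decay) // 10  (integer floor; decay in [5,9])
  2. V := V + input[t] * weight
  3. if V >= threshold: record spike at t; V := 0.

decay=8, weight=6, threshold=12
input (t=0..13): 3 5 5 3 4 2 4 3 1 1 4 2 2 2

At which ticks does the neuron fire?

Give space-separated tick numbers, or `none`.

t=0: input=3 -> V=0 FIRE
t=1: input=5 -> V=0 FIRE
t=2: input=5 -> V=0 FIRE
t=3: input=3 -> V=0 FIRE
t=4: input=4 -> V=0 FIRE
t=5: input=2 -> V=0 FIRE
t=6: input=4 -> V=0 FIRE
t=7: input=3 -> V=0 FIRE
t=8: input=1 -> V=6
t=9: input=1 -> V=10
t=10: input=4 -> V=0 FIRE
t=11: input=2 -> V=0 FIRE
t=12: input=2 -> V=0 FIRE
t=13: input=2 -> V=0 FIRE

Answer: 0 1 2 3 4 5 6 7 10 11 12 13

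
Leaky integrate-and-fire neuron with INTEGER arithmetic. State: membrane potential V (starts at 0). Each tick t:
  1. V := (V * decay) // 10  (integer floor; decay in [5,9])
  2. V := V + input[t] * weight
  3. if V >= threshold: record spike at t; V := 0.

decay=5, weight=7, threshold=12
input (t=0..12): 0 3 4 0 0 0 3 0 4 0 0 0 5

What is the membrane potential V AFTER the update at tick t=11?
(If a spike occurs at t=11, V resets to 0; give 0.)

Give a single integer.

t=0: input=0 -> V=0
t=1: input=3 -> V=0 FIRE
t=2: input=4 -> V=0 FIRE
t=3: input=0 -> V=0
t=4: input=0 -> V=0
t=5: input=0 -> V=0
t=6: input=3 -> V=0 FIRE
t=7: input=0 -> V=0
t=8: input=4 -> V=0 FIRE
t=9: input=0 -> V=0
t=10: input=0 -> V=0
t=11: input=0 -> V=0
t=12: input=5 -> V=0 FIRE

Answer: 0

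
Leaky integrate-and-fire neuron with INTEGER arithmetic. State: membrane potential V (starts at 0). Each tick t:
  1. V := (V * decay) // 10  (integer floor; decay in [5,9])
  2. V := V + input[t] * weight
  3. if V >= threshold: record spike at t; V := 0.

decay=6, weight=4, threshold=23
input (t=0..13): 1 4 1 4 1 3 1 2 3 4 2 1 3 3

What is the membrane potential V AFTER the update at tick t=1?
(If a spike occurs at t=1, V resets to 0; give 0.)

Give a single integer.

Answer: 18

Derivation:
t=0: input=1 -> V=4
t=1: input=4 -> V=18
t=2: input=1 -> V=14
t=3: input=4 -> V=0 FIRE
t=4: input=1 -> V=4
t=5: input=3 -> V=14
t=6: input=1 -> V=12
t=7: input=2 -> V=15
t=8: input=3 -> V=21
t=9: input=4 -> V=0 FIRE
t=10: input=2 -> V=8
t=11: input=1 -> V=8
t=12: input=3 -> V=16
t=13: input=3 -> V=21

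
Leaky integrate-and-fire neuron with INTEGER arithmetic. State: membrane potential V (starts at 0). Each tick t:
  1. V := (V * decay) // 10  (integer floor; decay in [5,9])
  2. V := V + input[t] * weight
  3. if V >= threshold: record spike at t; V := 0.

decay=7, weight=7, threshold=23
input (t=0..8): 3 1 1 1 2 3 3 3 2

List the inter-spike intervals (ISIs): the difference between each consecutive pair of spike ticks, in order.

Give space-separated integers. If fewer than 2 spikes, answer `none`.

t=0: input=3 -> V=21
t=1: input=1 -> V=21
t=2: input=1 -> V=21
t=3: input=1 -> V=21
t=4: input=2 -> V=0 FIRE
t=5: input=3 -> V=21
t=6: input=3 -> V=0 FIRE
t=7: input=3 -> V=21
t=8: input=2 -> V=0 FIRE

Answer: 2 2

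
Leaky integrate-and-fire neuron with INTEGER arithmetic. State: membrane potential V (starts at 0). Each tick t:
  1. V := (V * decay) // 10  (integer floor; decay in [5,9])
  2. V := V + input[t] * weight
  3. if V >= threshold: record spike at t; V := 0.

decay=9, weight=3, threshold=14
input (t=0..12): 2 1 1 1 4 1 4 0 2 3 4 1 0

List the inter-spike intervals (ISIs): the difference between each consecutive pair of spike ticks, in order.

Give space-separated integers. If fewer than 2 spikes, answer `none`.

Answer: 2 3

Derivation:
t=0: input=2 -> V=6
t=1: input=1 -> V=8
t=2: input=1 -> V=10
t=3: input=1 -> V=12
t=4: input=4 -> V=0 FIRE
t=5: input=1 -> V=3
t=6: input=4 -> V=0 FIRE
t=7: input=0 -> V=0
t=8: input=2 -> V=6
t=9: input=3 -> V=0 FIRE
t=10: input=4 -> V=12
t=11: input=1 -> V=13
t=12: input=0 -> V=11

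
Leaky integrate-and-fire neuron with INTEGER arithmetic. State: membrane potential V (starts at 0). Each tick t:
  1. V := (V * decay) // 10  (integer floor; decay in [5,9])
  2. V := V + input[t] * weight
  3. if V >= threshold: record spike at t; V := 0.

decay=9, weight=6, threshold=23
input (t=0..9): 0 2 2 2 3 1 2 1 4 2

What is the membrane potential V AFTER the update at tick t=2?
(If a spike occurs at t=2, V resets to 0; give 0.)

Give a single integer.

Answer: 22

Derivation:
t=0: input=0 -> V=0
t=1: input=2 -> V=12
t=2: input=2 -> V=22
t=3: input=2 -> V=0 FIRE
t=4: input=3 -> V=18
t=5: input=1 -> V=22
t=6: input=2 -> V=0 FIRE
t=7: input=1 -> V=6
t=8: input=4 -> V=0 FIRE
t=9: input=2 -> V=12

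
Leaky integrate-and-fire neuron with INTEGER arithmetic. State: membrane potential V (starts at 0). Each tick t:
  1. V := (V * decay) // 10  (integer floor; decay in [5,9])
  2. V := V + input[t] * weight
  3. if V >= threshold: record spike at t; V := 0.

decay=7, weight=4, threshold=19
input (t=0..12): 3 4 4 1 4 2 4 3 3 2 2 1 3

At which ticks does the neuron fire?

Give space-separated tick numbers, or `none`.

Answer: 1 4 6 8 12

Derivation:
t=0: input=3 -> V=12
t=1: input=4 -> V=0 FIRE
t=2: input=4 -> V=16
t=3: input=1 -> V=15
t=4: input=4 -> V=0 FIRE
t=5: input=2 -> V=8
t=6: input=4 -> V=0 FIRE
t=7: input=3 -> V=12
t=8: input=3 -> V=0 FIRE
t=9: input=2 -> V=8
t=10: input=2 -> V=13
t=11: input=1 -> V=13
t=12: input=3 -> V=0 FIRE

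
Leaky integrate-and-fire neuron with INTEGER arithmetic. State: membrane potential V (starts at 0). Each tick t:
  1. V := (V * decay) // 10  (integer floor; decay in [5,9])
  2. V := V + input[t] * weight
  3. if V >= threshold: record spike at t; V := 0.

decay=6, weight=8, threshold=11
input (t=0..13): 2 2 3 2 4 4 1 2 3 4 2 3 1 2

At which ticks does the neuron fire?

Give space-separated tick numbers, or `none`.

Answer: 0 1 2 3 4 5 7 8 9 10 11 13

Derivation:
t=0: input=2 -> V=0 FIRE
t=1: input=2 -> V=0 FIRE
t=2: input=3 -> V=0 FIRE
t=3: input=2 -> V=0 FIRE
t=4: input=4 -> V=0 FIRE
t=5: input=4 -> V=0 FIRE
t=6: input=1 -> V=8
t=7: input=2 -> V=0 FIRE
t=8: input=3 -> V=0 FIRE
t=9: input=4 -> V=0 FIRE
t=10: input=2 -> V=0 FIRE
t=11: input=3 -> V=0 FIRE
t=12: input=1 -> V=8
t=13: input=2 -> V=0 FIRE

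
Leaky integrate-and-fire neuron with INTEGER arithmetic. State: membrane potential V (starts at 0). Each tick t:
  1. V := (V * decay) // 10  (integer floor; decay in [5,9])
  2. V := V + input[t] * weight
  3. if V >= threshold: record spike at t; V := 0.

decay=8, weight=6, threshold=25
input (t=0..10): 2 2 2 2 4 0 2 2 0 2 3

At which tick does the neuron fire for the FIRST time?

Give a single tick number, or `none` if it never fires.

t=0: input=2 -> V=12
t=1: input=2 -> V=21
t=2: input=2 -> V=0 FIRE
t=3: input=2 -> V=12
t=4: input=4 -> V=0 FIRE
t=5: input=0 -> V=0
t=6: input=2 -> V=12
t=7: input=2 -> V=21
t=8: input=0 -> V=16
t=9: input=2 -> V=24
t=10: input=3 -> V=0 FIRE

Answer: 2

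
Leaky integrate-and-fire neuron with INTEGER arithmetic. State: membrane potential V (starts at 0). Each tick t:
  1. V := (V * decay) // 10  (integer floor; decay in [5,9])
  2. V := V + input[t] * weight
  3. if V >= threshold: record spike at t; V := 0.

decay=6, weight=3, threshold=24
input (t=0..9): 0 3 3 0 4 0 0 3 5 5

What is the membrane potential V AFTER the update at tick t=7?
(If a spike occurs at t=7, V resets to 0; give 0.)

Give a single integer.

t=0: input=0 -> V=0
t=1: input=3 -> V=9
t=2: input=3 -> V=14
t=3: input=0 -> V=8
t=4: input=4 -> V=16
t=5: input=0 -> V=9
t=6: input=0 -> V=5
t=7: input=3 -> V=12
t=8: input=5 -> V=22
t=9: input=5 -> V=0 FIRE

Answer: 12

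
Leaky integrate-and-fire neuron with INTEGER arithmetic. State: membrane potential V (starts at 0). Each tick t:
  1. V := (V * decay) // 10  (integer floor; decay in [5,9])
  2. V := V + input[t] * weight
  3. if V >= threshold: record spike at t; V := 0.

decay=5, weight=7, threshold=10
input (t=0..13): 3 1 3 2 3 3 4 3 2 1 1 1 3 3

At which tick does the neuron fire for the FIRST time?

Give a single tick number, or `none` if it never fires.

Answer: 0

Derivation:
t=0: input=3 -> V=0 FIRE
t=1: input=1 -> V=7
t=2: input=3 -> V=0 FIRE
t=3: input=2 -> V=0 FIRE
t=4: input=3 -> V=0 FIRE
t=5: input=3 -> V=0 FIRE
t=6: input=4 -> V=0 FIRE
t=7: input=3 -> V=0 FIRE
t=8: input=2 -> V=0 FIRE
t=9: input=1 -> V=7
t=10: input=1 -> V=0 FIRE
t=11: input=1 -> V=7
t=12: input=3 -> V=0 FIRE
t=13: input=3 -> V=0 FIRE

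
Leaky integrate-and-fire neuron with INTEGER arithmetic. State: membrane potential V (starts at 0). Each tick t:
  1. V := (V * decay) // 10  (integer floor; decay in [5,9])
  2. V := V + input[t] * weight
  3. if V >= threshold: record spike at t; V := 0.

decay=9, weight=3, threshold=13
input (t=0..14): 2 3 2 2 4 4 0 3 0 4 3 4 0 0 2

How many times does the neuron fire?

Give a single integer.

Answer: 5

Derivation:
t=0: input=2 -> V=6
t=1: input=3 -> V=0 FIRE
t=2: input=2 -> V=6
t=3: input=2 -> V=11
t=4: input=4 -> V=0 FIRE
t=5: input=4 -> V=12
t=6: input=0 -> V=10
t=7: input=3 -> V=0 FIRE
t=8: input=0 -> V=0
t=9: input=4 -> V=12
t=10: input=3 -> V=0 FIRE
t=11: input=4 -> V=12
t=12: input=0 -> V=10
t=13: input=0 -> V=9
t=14: input=2 -> V=0 FIRE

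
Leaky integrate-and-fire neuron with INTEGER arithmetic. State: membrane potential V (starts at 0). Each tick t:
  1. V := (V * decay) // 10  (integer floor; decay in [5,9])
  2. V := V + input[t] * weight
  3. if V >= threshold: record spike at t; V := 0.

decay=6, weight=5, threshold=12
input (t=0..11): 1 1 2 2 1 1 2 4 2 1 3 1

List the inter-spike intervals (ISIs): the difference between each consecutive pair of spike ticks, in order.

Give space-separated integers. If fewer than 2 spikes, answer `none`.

t=0: input=1 -> V=5
t=1: input=1 -> V=8
t=2: input=2 -> V=0 FIRE
t=3: input=2 -> V=10
t=4: input=1 -> V=11
t=5: input=1 -> V=11
t=6: input=2 -> V=0 FIRE
t=7: input=4 -> V=0 FIRE
t=8: input=2 -> V=10
t=9: input=1 -> V=11
t=10: input=3 -> V=0 FIRE
t=11: input=1 -> V=5

Answer: 4 1 3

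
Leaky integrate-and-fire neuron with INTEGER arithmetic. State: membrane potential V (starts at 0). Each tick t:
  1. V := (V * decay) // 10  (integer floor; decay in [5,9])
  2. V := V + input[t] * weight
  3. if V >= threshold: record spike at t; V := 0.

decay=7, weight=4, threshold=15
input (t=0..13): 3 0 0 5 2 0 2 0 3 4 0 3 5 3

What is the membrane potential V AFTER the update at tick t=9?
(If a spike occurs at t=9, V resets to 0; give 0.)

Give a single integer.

t=0: input=3 -> V=12
t=1: input=0 -> V=8
t=2: input=0 -> V=5
t=3: input=5 -> V=0 FIRE
t=4: input=2 -> V=8
t=5: input=0 -> V=5
t=6: input=2 -> V=11
t=7: input=0 -> V=7
t=8: input=3 -> V=0 FIRE
t=9: input=4 -> V=0 FIRE
t=10: input=0 -> V=0
t=11: input=3 -> V=12
t=12: input=5 -> V=0 FIRE
t=13: input=3 -> V=12

Answer: 0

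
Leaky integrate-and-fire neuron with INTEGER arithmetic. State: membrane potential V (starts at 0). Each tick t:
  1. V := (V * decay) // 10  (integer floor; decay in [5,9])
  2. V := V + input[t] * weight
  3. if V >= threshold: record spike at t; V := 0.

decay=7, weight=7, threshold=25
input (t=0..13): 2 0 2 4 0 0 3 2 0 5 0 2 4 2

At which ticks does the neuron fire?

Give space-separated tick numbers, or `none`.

t=0: input=2 -> V=14
t=1: input=0 -> V=9
t=2: input=2 -> V=20
t=3: input=4 -> V=0 FIRE
t=4: input=0 -> V=0
t=5: input=0 -> V=0
t=6: input=3 -> V=21
t=7: input=2 -> V=0 FIRE
t=8: input=0 -> V=0
t=9: input=5 -> V=0 FIRE
t=10: input=0 -> V=0
t=11: input=2 -> V=14
t=12: input=4 -> V=0 FIRE
t=13: input=2 -> V=14

Answer: 3 7 9 12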